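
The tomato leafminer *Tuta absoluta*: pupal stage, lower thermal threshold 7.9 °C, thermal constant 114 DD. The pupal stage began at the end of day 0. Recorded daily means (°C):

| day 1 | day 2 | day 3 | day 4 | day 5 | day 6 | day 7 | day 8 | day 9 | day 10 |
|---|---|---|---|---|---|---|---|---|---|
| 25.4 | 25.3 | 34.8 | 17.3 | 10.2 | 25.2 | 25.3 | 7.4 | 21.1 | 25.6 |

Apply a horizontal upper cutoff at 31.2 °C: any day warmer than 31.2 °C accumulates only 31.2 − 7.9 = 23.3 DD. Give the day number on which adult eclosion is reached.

Daily DD above 7.9 °C (capped at 23.3): 17.5, 17.4, 23.3, 9.4, 2.3, 17.3, 17.4, 0.0, 13.2, 17.7.
Cumulative: 17.5, 34.9, 58.2, 67.6, 69.9, 87.2, 104.6, 104.6, 117.8, 135.5.
The total first reaches 114 DD on day 9.

day 9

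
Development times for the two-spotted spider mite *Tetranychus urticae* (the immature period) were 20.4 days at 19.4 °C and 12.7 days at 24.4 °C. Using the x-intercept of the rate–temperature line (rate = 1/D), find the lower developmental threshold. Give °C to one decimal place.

Equal thermal constants: D₁(T₁ − T_b) = D₂(T₂ − T_b).
20.4·(19.4 − T_b) = 12.7·(24.4 − T_b)
T_b = (20.4·19.4 − 12.7·24.4) / (20.4 − 12.7) = 85.88 / 7.7 = 11.153 °C ≈ 11.2 °C.

11.2 °C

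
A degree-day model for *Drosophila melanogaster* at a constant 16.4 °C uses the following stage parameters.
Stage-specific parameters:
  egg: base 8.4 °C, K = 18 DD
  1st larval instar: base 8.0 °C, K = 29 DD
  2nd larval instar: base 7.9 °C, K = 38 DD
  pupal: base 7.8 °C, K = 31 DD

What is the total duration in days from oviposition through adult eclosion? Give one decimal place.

egg: 18 / (16.4 − 8.4) = 18 / 8.0 = 2.250 d.
1st larval instar: 29 / (16.4 − 8.0) = 29 / 8.4 = 3.452 d.
2nd larval instar: 38 / (16.4 − 7.9) = 38 / 8.5 = 4.471 d.
pupal: 31 / (16.4 − 7.8) = 31 / 8.6 = 3.605 d.
Sum = 13.778 ≈ 13.8 days.

13.8 days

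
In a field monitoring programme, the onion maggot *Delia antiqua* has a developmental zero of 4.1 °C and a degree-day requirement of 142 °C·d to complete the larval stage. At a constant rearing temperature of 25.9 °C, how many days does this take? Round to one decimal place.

Daily accumulation = 25.9 − 4.1 = 21.8 DD/day.
Duration = 142 / 21.8 = 6.514 ≈ 6.5 days.

6.5 days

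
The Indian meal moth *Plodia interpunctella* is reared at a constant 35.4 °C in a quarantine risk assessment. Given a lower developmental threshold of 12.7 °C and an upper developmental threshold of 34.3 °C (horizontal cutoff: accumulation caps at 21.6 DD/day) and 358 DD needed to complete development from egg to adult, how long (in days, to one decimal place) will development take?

16.6 days

Temperature 35.4 °C exceeds the upper threshold, so daily accumulation caps at 34.3 − 12.7 = 21.6 DD/day.
Duration = 358 / 21.6 = 16.574 ≈ 16.6 days.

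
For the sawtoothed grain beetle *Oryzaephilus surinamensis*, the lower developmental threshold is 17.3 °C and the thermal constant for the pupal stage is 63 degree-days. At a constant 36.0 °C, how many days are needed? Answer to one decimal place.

Daily accumulation = 36.0 − 17.3 = 18.7 DD/day.
Duration = 63 / 18.7 = 3.369 ≈ 3.4 days.

3.4 days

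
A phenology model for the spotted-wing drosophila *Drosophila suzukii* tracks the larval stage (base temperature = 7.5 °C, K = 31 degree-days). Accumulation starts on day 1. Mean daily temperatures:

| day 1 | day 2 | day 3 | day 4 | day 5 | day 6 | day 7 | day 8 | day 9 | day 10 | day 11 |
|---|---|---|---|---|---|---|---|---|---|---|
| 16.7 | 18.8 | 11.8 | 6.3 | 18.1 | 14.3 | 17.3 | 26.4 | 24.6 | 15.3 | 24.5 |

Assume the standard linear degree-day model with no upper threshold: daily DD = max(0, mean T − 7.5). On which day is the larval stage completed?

day 5

Daily DD above 7.5 °C: 9.2, 11.3, 4.3, 0.0, 10.6, 6.8, 9.8, 18.9, 17.1, 7.8, 17.0.
Cumulative: 9.2, 20.5, 24.8, 24.8, 35.4, 42.2, 52.0, 70.9, 88.0, 95.8, 112.8.
The total first reaches 31 DD on day 5.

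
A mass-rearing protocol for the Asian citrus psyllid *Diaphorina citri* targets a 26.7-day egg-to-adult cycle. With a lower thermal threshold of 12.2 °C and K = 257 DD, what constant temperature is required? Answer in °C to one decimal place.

21.8 °C

Required daily accumulation = 257 / 26.7 = 9.625 DD/day.
T = T_base + 9.625 = 12.2 + 9.625 = 21.825 ≈ 21.8 °C.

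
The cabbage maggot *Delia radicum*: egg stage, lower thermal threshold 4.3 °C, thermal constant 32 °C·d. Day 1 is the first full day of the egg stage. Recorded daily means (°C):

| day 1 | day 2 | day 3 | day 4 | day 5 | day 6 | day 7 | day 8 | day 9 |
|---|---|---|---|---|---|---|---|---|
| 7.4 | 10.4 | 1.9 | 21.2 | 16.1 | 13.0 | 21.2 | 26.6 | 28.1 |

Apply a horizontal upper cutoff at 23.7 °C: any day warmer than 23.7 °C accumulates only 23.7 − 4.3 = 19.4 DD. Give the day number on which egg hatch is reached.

Daily DD above 4.3 °C (capped at 19.4): 3.1, 6.1, 0.0, 16.9, 11.8, 8.7, 16.9, 19.4, 19.4.
Cumulative: 3.1, 9.2, 9.2, 26.1, 37.9, 46.6, 63.5, 82.9, 102.3.
The total first reaches 32 DD on day 5.

day 5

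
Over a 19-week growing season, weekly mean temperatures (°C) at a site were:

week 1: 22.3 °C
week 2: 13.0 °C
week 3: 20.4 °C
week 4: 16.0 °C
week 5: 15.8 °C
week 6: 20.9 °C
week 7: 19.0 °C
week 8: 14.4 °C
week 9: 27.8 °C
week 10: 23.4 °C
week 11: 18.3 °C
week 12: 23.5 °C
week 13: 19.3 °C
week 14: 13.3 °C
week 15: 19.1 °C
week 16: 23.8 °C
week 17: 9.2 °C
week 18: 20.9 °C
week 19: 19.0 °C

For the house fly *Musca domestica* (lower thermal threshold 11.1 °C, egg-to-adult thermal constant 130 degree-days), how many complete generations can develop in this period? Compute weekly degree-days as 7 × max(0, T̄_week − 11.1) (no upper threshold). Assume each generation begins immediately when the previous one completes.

Weekly DD (7 × max(0, T̄ − 11.1)): 78.4, 13.3, 65.1, 34.3, 32.9, 68.6, 55.3, 23.1, 116.9, 86.1, 50.4, 86.8, 57.4, 15.4, 56.0, 88.9, 0.0, 68.6, 55.3.
Season total = 1052.8 DD.
Complete generations = ⌊1052.8 / 130⌋ = 8.

8 generations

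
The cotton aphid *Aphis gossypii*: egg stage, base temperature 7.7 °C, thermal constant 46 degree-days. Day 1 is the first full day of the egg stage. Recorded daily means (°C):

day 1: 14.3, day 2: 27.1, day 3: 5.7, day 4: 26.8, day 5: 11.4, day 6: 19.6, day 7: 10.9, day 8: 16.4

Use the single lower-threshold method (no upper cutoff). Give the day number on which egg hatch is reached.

day 5

Daily DD above 7.7 °C: 6.6, 19.4, 0.0, 19.1, 3.7, 11.9, 3.2, 8.7.
Cumulative: 6.6, 26.0, 26.0, 45.1, 48.8, 60.7, 63.9, 72.6.
The total first reaches 46 DD on day 5.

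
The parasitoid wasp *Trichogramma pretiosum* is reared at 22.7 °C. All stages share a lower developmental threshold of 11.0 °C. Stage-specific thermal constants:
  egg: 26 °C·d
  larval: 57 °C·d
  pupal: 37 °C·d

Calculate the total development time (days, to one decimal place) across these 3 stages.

Daily accumulation at 22.7 °C = 22.7 − 11.0 = 11.7 DD/day.
Total K = 26 + 57 + 37 = 120 DD.
Total duration = 120 / 11.7 = 10.256 ≈ 10.3 days.

10.3 days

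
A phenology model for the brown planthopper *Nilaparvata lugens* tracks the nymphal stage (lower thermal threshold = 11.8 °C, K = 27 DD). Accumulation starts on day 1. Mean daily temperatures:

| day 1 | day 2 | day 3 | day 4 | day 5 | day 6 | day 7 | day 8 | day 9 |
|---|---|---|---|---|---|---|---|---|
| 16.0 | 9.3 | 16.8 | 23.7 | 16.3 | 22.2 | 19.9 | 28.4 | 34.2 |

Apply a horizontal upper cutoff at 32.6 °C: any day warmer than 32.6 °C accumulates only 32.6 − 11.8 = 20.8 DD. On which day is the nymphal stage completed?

Daily DD above 11.8 °C (capped at 20.8): 4.2, 0.0, 5.0, 11.9, 4.5, 10.4, 8.1, 16.6, 20.8.
Cumulative: 4.2, 4.2, 9.2, 21.1, 25.6, 36.0, 44.1, 60.7, 81.5.
The total first reaches 27 DD on day 6.

day 6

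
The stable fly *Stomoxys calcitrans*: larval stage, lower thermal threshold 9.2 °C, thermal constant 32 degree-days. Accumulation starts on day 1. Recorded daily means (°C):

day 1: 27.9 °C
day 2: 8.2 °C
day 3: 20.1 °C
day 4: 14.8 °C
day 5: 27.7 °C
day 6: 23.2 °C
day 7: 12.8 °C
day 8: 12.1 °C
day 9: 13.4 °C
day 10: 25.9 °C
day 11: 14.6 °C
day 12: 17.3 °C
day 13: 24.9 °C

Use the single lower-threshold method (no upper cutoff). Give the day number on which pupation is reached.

Daily DD above 9.2 °C: 18.7, 0.0, 10.9, 5.6, 18.5, 14.0, 3.6, 2.9, 4.2, 16.7, 5.4, 8.1, 15.7.
Cumulative: 18.7, 18.7, 29.6, 35.2, 53.7, 67.7, 71.3, 74.2, 78.4, 95.1, 100.5, 108.6, 124.3.
The total first reaches 32 DD on day 4.

day 4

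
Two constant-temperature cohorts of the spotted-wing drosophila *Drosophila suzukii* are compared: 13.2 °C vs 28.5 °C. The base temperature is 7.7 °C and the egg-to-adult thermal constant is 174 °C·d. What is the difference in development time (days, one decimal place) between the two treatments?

23.3 days

At 13.2 °C: 174 / (13.2 − 7.7) = 174 / 5.5 = 31.636 d.
At 28.5 °C: 174 / (28.5 − 7.7) = 174 / 20.8 = 8.365 d.
Difference = |31.636 − 8.365| = 23.271 ≈ 23.3 days.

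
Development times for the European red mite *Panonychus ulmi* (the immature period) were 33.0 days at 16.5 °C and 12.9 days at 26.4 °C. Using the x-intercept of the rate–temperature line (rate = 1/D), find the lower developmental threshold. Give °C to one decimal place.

Linear rate model ⇒ the product D·(T − T_b) is constant across temperatures.
33.0·(16.5 − T_b) = 12.9·(26.4 − T_b)
T_b = (33.0·16.5 − 12.9·26.4) / (33.0 − 12.9) = 203.94 / 20.1 = 10.146 °C ≈ 10.1 °C.

10.1 °C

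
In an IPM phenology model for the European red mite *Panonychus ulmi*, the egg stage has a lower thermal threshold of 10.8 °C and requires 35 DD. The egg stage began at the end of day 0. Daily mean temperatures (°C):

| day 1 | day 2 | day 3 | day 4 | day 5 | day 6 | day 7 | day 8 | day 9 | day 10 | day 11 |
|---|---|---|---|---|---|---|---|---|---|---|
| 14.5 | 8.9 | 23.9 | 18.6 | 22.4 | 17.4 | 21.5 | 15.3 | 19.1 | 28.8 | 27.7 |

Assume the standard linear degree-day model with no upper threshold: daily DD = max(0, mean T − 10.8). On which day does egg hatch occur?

day 5

Daily DD above 10.8 °C: 3.7, 0.0, 13.1, 7.8, 11.6, 6.6, 10.7, 4.5, 8.3, 18.0, 16.9.
Cumulative: 3.7, 3.7, 16.8, 24.6, 36.2, 42.8, 53.5, 58.0, 66.3, 84.3, 101.2.
The total first reaches 35 DD on day 5.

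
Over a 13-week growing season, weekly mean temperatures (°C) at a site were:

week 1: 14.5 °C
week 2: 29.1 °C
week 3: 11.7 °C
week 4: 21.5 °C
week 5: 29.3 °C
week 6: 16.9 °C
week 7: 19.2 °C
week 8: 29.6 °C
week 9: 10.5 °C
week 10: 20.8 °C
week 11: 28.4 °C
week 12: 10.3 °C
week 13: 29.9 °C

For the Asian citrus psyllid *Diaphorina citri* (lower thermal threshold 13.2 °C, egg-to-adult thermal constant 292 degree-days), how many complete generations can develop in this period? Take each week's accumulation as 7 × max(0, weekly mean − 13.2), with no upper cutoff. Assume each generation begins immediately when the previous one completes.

Weekly DD (7 × max(0, T̄ − 13.2)): 9.1, 111.3, 0.0, 58.1, 112.7, 25.9, 42.0, 114.8, 0.0, 53.2, 106.4, 0.0, 116.9.
Season total = 750.4 DD.
Complete generations = ⌊750.4 / 292⌋ = 2.

2 generations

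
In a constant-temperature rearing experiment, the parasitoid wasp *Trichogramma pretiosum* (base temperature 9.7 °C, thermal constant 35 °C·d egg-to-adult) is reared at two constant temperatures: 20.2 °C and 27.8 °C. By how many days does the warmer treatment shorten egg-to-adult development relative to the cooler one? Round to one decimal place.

At 20.2 °C: 35 / (20.2 − 9.7) = 35 / 10.5 = 3.333 d.
At 27.8 °C: 35 / (27.8 − 9.7) = 35 / 18.1 = 1.934 d.
Difference = |3.333 − 1.934| = 1.400 ≈ 1.4 days.

1.4 days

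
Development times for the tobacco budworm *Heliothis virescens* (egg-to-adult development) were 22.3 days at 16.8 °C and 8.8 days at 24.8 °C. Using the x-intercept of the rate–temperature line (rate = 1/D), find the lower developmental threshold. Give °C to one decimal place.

Under the model K = D·(T − T_b), so D₁·(T₁ − T_b) = D₂·(T₂ − T_b).
22.3·(16.8 − T_b) = 8.8·(24.8 − T_b)
T_b = (22.3·16.8 − 8.8·24.8) / (22.3 − 8.8) = 156.40 / 13.5 = 11.585 °C ≈ 11.6 °C.

11.6 °C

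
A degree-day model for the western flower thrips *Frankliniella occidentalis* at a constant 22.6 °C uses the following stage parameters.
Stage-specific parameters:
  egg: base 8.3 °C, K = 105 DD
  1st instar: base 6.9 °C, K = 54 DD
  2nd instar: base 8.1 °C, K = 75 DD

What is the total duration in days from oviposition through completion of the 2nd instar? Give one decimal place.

egg: 105 / (22.6 − 8.3) = 105 / 14.3 = 7.343 d.
1st instar: 54 / (22.6 − 6.9) = 54 / 15.7 = 3.439 d.
2nd instar: 75 / (22.6 − 8.1) = 75 / 14.5 = 5.172 d.
Sum = 15.955 ≈ 16.0 days.

16.0 days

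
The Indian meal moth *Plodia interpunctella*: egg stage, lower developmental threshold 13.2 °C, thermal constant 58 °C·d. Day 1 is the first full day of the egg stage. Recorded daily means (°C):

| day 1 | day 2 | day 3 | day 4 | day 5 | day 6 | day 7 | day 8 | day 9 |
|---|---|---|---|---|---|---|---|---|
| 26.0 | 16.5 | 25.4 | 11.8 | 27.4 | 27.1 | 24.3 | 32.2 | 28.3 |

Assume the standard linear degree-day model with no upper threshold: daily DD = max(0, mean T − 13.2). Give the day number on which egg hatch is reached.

day 7

Daily DD above 13.2 °C: 12.8, 3.3, 12.2, 0.0, 14.2, 13.9, 11.1, 19.0, 15.1.
Cumulative: 12.8, 16.1, 28.3, 28.3, 42.5, 56.4, 67.5, 86.5, 101.6.
The total first reaches 58 DD on day 7.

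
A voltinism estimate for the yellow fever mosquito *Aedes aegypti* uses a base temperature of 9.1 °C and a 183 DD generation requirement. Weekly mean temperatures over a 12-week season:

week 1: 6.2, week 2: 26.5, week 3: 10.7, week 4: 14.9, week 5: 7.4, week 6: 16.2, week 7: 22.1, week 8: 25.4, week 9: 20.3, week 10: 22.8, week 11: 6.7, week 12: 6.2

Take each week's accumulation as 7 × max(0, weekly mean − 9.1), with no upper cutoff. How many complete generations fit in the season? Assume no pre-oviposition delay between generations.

3 generations

Weekly DD (7 × max(0, T̄ − 9.1)): 0.0, 121.8, 11.2, 40.6, 0.0, 49.7, 91.0, 114.1, 78.4, 95.9, 0.0, 0.0.
Season total = 602.7 DD.
Complete generations = ⌊602.7 / 183⌋ = 3.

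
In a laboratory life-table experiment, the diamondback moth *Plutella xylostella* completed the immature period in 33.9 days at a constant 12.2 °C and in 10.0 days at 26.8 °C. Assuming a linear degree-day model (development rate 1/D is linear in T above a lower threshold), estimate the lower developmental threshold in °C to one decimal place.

6.1 °C

Equal thermal constants: D₁(T₁ − T_b) = D₂(T₂ − T_b).
33.9·(12.2 − T_b) = 10.0·(26.8 − T_b)
T_b = (33.9·12.2 − 10.0·26.8) / (33.9 − 10.0) = 145.58 / 23.9 = 6.091 °C ≈ 6.1 °C.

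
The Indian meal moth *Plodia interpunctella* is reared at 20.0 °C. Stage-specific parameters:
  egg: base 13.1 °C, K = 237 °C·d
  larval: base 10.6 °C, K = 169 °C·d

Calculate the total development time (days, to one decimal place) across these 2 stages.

egg: 237 / (20.0 − 13.1) = 237 / 6.9 = 34.348 d.
larval: 169 / (20.0 − 10.6) = 169 / 9.4 = 17.979 d.
Sum = 52.327 ≈ 52.3 days.

52.3 days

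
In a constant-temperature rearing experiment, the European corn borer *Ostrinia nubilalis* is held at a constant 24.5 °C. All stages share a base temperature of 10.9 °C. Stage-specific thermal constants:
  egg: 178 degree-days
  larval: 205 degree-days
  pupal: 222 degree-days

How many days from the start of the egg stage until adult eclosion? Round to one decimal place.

Daily accumulation at 24.5 °C = 24.5 − 10.9 = 13.6 DD/day.
Total K = 178 + 205 + 222 = 605 DD.
Total duration = 605 / 13.6 = 44.485 ≈ 44.5 days.

44.5 days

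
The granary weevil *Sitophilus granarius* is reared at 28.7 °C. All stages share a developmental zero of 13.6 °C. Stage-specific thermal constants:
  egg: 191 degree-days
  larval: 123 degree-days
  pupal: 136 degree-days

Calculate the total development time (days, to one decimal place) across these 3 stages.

Daily accumulation at 28.7 °C = 28.7 − 13.6 = 15.1 DD/day.
Total K = 191 + 123 + 136 = 450 DD.
Total duration = 450 / 15.1 = 29.801 ≈ 29.8 days.

29.8 days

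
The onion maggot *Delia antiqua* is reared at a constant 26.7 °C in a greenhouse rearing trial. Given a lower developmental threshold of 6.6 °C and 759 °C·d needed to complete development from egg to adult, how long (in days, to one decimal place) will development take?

37.8 days

Daily accumulation = 26.7 − 6.6 = 20.1 DD/day.
Duration = 759 / 20.1 = 37.761 ≈ 37.8 days.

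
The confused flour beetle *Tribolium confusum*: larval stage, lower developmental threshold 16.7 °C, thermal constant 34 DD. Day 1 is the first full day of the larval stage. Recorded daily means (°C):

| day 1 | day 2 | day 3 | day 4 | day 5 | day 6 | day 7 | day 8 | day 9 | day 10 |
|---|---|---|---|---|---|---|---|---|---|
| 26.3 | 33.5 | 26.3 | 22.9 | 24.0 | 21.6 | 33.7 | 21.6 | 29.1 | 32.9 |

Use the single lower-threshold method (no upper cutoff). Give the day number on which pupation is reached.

day 3

Daily DD above 16.7 °C: 9.6, 16.8, 9.6, 6.2, 7.3, 4.9, 17.0, 4.9, 12.4, 16.2.
Cumulative: 9.6, 26.4, 36.0, 42.2, 49.5, 54.4, 71.4, 76.3, 88.7, 104.9.
The total first reaches 34 DD on day 3.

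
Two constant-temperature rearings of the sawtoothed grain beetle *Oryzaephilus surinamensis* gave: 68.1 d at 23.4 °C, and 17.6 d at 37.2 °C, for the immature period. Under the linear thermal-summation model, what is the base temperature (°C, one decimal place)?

18.6 °C

Equal thermal constants: D₁(T₁ − T_b) = D₂(T₂ − T_b).
68.1·(23.4 − T_b) = 17.6·(37.2 − T_b)
T_b = (68.1·23.4 − 17.6·37.2) / (68.1 − 17.6) = 938.82 / 50.5 = 18.590 °C ≈ 18.6 °C.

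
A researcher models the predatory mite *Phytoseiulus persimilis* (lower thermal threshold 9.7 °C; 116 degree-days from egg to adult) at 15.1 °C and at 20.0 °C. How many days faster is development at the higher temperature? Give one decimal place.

10.2 days

At 15.1 °C: 116 / (15.1 − 9.7) = 116 / 5.4 = 21.481 d.
At 20.0 °C: 116 / (20.0 − 9.7) = 116 / 10.3 = 11.262 d.
Difference = |21.481 − 11.262| = 10.219 ≈ 10.2 days.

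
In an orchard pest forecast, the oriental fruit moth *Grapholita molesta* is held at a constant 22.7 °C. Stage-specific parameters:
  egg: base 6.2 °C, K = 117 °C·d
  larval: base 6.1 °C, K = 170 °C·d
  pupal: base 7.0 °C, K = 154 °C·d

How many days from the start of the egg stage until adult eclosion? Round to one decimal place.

27.1 days

egg: 117 / (22.7 − 6.2) = 117 / 16.5 = 7.091 d.
larval: 170 / (22.7 − 6.1) = 170 / 16.6 = 10.241 d.
pupal: 154 / (22.7 − 7.0) = 154 / 15.7 = 9.809 d.
Sum = 27.141 ≈ 27.1 days.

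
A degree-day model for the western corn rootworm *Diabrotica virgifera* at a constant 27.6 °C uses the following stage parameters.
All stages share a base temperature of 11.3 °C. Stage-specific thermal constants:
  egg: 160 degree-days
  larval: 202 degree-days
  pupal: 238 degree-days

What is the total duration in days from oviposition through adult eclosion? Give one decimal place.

36.8 days

Daily accumulation at 27.6 °C = 27.6 − 11.3 = 16.3 DD/day.
Total K = 160 + 202 + 238 = 600 DD.
Total duration = 600 / 16.3 = 36.810 ≈ 36.8 days.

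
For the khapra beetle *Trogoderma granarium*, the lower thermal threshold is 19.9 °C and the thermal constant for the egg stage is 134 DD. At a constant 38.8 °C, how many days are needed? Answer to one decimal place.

7.1 days

Daily accumulation = 38.8 − 19.9 = 18.9 DD/day.
Duration = 134 / 18.9 = 7.090 ≈ 7.1 days.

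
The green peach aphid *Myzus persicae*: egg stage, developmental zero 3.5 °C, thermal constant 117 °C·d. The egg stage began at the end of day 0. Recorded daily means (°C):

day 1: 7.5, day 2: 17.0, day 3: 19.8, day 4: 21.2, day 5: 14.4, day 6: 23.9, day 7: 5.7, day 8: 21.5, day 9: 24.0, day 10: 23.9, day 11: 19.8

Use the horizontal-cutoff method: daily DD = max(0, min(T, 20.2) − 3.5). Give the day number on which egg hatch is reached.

Daily DD above 3.5 °C (capped at 16.7): 4.0, 13.5, 16.3, 16.7, 10.9, 16.7, 2.2, 16.7, 16.7, 16.7, 16.3.
Cumulative: 4.0, 17.5, 33.8, 50.5, 61.4, 78.1, 80.3, 97.0, 113.7, 130.4, 146.7.
The total first reaches 117 DD on day 10.

day 10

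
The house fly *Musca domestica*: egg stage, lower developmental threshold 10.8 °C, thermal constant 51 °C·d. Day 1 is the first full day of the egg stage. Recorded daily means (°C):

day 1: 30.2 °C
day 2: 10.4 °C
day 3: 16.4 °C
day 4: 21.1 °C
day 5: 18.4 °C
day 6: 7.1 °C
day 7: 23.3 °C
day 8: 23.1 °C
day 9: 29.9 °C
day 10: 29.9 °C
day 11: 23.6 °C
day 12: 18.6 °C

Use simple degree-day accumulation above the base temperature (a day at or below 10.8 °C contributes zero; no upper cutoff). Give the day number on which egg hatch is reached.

Daily DD above 10.8 °C: 19.4, 0.0, 5.6, 10.3, 7.6, 0.0, 12.5, 12.3, 19.1, 19.1, 12.8, 7.8.
Cumulative: 19.4, 19.4, 25.0, 35.3, 42.9, 42.9, 55.4, 67.7, 86.8, 105.9, 118.7, 126.5.
The total first reaches 51 DD on day 7.

day 7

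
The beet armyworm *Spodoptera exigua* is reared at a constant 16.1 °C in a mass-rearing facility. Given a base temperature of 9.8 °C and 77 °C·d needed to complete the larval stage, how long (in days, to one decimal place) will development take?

Daily accumulation = 16.1 − 9.8 = 6.3 DD/day.
Duration = 77 / 6.3 = 12.222 ≈ 12.2 days.

12.2 days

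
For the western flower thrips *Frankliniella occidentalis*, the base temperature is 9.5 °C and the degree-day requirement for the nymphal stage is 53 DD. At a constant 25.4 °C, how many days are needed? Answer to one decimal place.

3.3 days

Daily accumulation = 25.4 − 9.5 = 15.9 DD/day.
Duration = 53 / 15.9 = 3.333 ≈ 3.3 days.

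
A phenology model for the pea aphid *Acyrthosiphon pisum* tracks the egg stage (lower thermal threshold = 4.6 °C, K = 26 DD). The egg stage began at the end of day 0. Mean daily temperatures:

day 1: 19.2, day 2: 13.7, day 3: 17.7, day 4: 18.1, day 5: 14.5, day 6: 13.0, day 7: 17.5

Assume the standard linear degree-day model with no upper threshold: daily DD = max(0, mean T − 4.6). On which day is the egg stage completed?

day 3

Daily DD above 4.6 °C: 14.6, 9.1, 13.1, 13.5, 9.9, 8.4, 12.9.
Cumulative: 14.6, 23.7, 36.8, 50.3, 60.2, 68.6, 81.5.
The total first reaches 26 DD on day 3.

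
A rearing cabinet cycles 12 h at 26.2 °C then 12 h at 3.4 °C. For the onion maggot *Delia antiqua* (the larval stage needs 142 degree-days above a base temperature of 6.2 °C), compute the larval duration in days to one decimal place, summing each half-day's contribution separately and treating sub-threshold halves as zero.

Day half: max(0, 26.2 − 6.2) × 0.5 = 20.0 × 0.5 = 10.00 DD.
Night half: max(0, 3.4 − 6.2) × 0.5 = 0.0 × 0.5 = 0.00 DD.
Per 24 h: 10.00 DD/day.
Duration = 142 / 10.00 = 14.200 ≈ 14.2 days.

14.2 days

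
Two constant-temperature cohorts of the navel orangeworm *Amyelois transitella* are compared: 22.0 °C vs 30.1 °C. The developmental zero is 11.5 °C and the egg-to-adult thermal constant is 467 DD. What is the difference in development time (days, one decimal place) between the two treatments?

19.4 days

At 22.0 °C: 467 / (22.0 − 11.5) = 467 / 10.5 = 44.476 d.
At 30.1 °C: 467 / (30.1 − 11.5) = 467 / 18.6 = 25.108 d.
Difference = |44.476 − 25.108| = 19.369 ≈ 19.4 days.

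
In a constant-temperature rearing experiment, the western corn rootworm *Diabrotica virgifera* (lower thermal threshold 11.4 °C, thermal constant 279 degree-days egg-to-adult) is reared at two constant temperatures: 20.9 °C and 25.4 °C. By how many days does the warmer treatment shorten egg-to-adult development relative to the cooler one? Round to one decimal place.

9.4 days

At 20.9 °C: 279 / (20.9 − 11.4) = 279 / 9.5 = 29.368 d.
At 25.4 °C: 279 / (25.4 − 11.4) = 279 / 14.0 = 19.929 d.
Difference = |29.368 − 19.929| = 9.440 ≈ 9.4 days.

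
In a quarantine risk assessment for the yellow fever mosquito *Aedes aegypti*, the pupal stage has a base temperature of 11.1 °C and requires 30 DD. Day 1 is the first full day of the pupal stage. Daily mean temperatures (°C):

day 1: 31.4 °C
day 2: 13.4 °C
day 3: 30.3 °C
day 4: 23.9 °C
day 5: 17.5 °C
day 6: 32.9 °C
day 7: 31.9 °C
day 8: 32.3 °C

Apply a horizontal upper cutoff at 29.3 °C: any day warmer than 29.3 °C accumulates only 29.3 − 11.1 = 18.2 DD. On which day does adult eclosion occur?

day 3

Daily DD above 11.1 °C (capped at 18.2): 18.2, 2.3, 18.2, 12.8, 6.4, 18.2, 18.2, 18.2.
Cumulative: 18.2, 20.5, 38.7, 51.5, 57.9, 76.1, 94.3, 112.5.
The total first reaches 30 DD on day 3.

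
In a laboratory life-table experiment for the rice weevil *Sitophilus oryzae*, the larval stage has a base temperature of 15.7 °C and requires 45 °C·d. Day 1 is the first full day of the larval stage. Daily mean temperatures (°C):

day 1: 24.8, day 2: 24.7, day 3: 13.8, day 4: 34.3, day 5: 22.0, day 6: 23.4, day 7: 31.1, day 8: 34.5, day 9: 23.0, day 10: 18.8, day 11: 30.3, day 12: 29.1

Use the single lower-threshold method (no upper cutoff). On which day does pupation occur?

Daily DD above 15.7 °C: 9.1, 9.0, 0.0, 18.6, 6.3, 7.7, 15.4, 18.8, 7.3, 3.1, 14.6, 13.4.
Cumulative: 9.1, 18.1, 18.1, 36.7, 43.0, 50.7, 66.1, 84.9, 92.2, 95.3, 109.9, 123.3.
The total first reaches 45 DD on day 6.

day 6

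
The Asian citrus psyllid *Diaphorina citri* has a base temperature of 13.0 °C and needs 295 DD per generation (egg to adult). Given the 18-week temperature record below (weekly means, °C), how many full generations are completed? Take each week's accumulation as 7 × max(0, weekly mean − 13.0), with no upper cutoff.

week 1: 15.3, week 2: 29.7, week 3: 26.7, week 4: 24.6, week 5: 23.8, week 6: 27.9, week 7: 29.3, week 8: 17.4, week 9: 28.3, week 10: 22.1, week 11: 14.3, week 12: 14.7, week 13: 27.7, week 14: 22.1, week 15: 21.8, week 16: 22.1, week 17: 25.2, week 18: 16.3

4 generations

Weekly DD (7 × max(0, T̄ − 13.0)): 16.1, 116.9, 95.9, 81.2, 75.6, 104.3, 114.1, 30.8, 107.1, 63.7, 9.1, 11.9, 102.9, 63.7, 61.6, 63.7, 85.4, 23.1.
Season total = 1227.1 DD.
Complete generations = ⌊1227.1 / 295⌋ = 4.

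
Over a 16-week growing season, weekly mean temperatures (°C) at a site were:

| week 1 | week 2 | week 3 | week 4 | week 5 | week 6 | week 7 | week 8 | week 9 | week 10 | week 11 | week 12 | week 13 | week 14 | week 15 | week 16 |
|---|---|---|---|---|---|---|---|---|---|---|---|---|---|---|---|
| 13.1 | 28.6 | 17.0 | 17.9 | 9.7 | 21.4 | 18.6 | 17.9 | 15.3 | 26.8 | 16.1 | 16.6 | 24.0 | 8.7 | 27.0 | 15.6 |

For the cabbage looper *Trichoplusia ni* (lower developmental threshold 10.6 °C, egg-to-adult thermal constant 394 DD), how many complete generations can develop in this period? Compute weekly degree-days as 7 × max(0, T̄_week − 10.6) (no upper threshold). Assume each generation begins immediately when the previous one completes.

Weekly DD (7 × max(0, T̄ − 10.6)): 17.5, 126.0, 44.8, 51.1, 0.0, 75.6, 56.0, 51.1, 32.9, 113.4, 38.5, 42.0, 93.8, 0.0, 114.8, 35.0.
Season total = 892.5 DD.
Complete generations = ⌊892.5 / 394⌋ = 2.

2 generations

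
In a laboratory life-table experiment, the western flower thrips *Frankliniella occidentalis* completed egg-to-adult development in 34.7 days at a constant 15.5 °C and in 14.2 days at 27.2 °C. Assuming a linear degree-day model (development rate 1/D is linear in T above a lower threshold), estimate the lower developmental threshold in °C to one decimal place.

7.4 °C

Equal thermal constants: D₁(T₁ − T_b) = D₂(T₂ − T_b).
34.7·(15.5 − T_b) = 14.2·(27.2 − T_b)
T_b = (34.7·15.5 − 14.2·27.2) / (34.7 − 14.2) = 151.61 / 20.5 = 7.396 °C ≈ 7.4 °C.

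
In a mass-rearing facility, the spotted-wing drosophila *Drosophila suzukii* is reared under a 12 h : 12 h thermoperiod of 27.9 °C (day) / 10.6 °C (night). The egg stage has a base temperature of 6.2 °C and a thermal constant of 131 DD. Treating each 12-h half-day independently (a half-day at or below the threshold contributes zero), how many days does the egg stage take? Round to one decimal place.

Day half: max(0, 27.9 − 6.2) × 0.5 = 21.7 × 0.5 = 10.85 DD.
Night half: max(0, 10.6 − 6.2) × 0.5 = 4.4 × 0.5 = 2.20 DD.
Per 24 h: 13.05 DD/day.
Duration = 131 / 13.05 = 10.038 ≈ 10.0 days.

10.0 days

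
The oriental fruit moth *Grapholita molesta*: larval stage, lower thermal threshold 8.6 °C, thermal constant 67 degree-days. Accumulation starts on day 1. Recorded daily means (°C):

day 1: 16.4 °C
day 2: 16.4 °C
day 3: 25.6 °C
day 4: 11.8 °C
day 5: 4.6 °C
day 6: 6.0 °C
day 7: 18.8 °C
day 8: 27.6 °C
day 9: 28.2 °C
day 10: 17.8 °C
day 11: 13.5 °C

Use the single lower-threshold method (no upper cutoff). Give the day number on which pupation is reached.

day 9

Daily DD above 8.6 °C: 7.8, 7.8, 17.0, 3.2, 0.0, 0.0, 10.2, 19.0, 19.6, 9.2, 4.9.
Cumulative: 7.8, 15.6, 32.6, 35.8, 35.8, 35.8, 46.0, 65.0, 84.6, 93.8, 98.7.
The total first reaches 67 DD on day 9.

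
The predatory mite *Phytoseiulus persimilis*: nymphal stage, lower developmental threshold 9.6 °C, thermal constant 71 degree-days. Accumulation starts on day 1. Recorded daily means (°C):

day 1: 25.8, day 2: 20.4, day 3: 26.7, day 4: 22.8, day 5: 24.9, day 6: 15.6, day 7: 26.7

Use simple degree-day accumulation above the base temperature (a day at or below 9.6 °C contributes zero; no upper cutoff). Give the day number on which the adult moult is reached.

day 5

Daily DD above 9.6 °C: 16.2, 10.8, 17.1, 13.2, 15.3, 6.0, 17.1.
Cumulative: 16.2, 27.0, 44.1, 57.3, 72.6, 78.6, 95.7.
The total first reaches 71 DD on day 5.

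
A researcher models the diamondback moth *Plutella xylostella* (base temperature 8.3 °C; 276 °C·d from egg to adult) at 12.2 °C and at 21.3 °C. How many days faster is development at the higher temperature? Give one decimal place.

49.5 days

At 12.2 °C: 276 / (12.2 − 8.3) = 276 / 3.9 = 70.769 d.
At 21.3 °C: 276 / (21.3 − 8.3) = 276 / 13.0 = 21.231 d.
Difference = |70.769 − 21.231| = 49.538 ≈ 49.5 days.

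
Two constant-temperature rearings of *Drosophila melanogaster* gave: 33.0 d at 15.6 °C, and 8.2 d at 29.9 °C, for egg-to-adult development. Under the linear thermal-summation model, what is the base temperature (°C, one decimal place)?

10.9 °C

Linear rate model ⇒ the product D·(T − T_b) is constant across temperatures.
33.0·(15.6 − T_b) = 8.2·(29.9 − T_b)
T_b = (33.0·15.6 − 8.2·29.9) / (33.0 − 8.2) = 269.62 / 24.8 = 10.872 °C ≈ 10.9 °C.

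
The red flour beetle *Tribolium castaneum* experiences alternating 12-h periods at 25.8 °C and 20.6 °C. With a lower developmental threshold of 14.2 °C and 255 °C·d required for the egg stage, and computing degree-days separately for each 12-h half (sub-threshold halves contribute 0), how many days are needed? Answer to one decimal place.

28.3 days

Day half: max(0, 25.8 − 14.2) × 0.5 = 11.6 × 0.5 = 5.80 DD.
Night half: max(0, 20.6 − 14.2) × 0.5 = 6.4 × 0.5 = 3.20 DD.
Per 24 h: 9.00 DD/day.
Duration = 255 / 9.00 = 28.333 ≈ 28.3 days.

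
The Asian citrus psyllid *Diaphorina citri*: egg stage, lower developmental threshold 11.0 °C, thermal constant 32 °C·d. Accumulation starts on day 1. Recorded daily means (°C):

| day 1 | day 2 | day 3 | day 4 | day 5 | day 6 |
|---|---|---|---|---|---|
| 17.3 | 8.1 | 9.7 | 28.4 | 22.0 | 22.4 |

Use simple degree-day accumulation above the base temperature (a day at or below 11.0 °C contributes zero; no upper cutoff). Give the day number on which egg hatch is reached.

Daily DD above 11.0 °C: 6.3, 0.0, 0.0, 17.4, 11.0, 11.4.
Cumulative: 6.3, 6.3, 6.3, 23.7, 34.7, 46.1.
The total first reaches 32 DD on day 5.

day 5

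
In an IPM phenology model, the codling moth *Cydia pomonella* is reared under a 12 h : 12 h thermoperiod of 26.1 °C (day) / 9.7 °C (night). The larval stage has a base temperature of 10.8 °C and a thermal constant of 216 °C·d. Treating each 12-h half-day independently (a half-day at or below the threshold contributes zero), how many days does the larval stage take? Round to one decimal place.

28.2 days

Day half: max(0, 26.1 − 10.8) × 0.5 = 15.3 × 0.5 = 7.65 DD.
Night half: max(0, 9.7 − 10.8) × 0.5 = 0.0 × 0.5 = 0.00 DD.
Per 24 h: 7.65 DD/day.
Duration = 216 / 7.65 = 28.235 ≈ 28.2 days.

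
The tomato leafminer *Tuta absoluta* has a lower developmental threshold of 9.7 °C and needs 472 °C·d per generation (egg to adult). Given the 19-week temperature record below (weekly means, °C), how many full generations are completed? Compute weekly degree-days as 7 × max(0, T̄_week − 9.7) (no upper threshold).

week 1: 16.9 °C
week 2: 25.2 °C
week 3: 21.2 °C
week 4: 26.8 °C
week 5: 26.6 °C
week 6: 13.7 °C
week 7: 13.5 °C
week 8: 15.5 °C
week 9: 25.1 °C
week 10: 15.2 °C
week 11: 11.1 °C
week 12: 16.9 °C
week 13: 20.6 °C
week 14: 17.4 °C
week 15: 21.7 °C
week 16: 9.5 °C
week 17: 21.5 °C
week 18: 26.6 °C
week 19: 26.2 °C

2 generations

Weekly DD (7 × max(0, T̄ − 9.7)): 50.4, 108.5, 80.5, 119.7, 118.3, 28.0, 26.6, 40.6, 107.8, 38.5, 9.8, 50.4, 76.3, 53.9, 84.0, 0.0, 82.6, 118.3, 115.5.
Season total = 1309.7 DD.
Complete generations = ⌊1309.7 / 472⌋ = 2.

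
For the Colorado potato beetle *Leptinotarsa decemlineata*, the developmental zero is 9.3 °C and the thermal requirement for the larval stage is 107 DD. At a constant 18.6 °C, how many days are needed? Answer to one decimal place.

Daily accumulation = 18.6 − 9.3 = 9.3 DD/day.
Duration = 107 / 9.3 = 11.505 ≈ 11.5 days.

11.5 days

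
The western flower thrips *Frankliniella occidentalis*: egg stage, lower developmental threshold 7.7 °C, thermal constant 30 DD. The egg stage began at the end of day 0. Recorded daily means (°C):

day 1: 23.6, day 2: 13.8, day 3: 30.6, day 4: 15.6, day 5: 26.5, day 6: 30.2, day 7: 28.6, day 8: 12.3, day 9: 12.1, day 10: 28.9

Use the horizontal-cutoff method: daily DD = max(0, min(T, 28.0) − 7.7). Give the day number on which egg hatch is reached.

Daily DD above 7.7 °C (capped at 20.3): 15.9, 6.1, 20.3, 7.9, 18.8, 20.3, 20.3, 4.6, 4.4, 20.3.
Cumulative: 15.9, 22.0, 42.3, 50.2, 69.0, 89.3, 109.6, 114.2, 118.6, 138.9.
The total first reaches 30 DD on day 3.

day 3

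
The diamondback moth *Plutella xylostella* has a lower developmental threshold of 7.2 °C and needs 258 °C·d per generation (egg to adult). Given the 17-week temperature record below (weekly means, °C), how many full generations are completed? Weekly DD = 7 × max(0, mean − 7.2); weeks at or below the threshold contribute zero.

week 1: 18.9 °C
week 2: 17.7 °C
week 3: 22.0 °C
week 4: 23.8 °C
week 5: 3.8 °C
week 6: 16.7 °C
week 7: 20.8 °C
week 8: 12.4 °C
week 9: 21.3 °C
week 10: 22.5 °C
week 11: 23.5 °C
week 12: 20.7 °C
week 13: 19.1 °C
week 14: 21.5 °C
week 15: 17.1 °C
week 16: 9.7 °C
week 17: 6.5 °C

4 generations

Weekly DD (7 × max(0, T̄ − 7.2)): 81.9, 73.5, 103.6, 116.2, 0.0, 66.5, 95.2, 36.4, 98.7, 107.1, 114.1, 94.5, 83.3, 100.1, 69.3, 17.5, 0.0.
Season total = 1257.9 DD.
Complete generations = ⌊1257.9 / 258⌋ = 4.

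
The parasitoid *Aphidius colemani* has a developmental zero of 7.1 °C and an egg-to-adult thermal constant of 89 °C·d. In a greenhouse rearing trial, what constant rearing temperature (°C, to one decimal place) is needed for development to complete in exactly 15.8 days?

Required daily accumulation = 89 / 15.8 = 5.633 DD/day.
T = T_base + 5.633 = 7.1 + 5.633 = 12.733 ≈ 12.7 °C.

12.7 °C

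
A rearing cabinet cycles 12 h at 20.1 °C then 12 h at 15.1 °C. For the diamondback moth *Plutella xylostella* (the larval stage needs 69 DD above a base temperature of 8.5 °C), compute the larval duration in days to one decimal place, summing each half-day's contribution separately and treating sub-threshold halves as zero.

Day half: max(0, 20.1 − 8.5) × 0.5 = 11.6 × 0.5 = 5.80 DD.
Night half: max(0, 15.1 − 8.5) × 0.5 = 6.6 × 0.5 = 3.30 DD.
Per 24 h: 9.10 DD/day.
Duration = 69 / 9.10 = 7.582 ≈ 7.6 days.

7.6 days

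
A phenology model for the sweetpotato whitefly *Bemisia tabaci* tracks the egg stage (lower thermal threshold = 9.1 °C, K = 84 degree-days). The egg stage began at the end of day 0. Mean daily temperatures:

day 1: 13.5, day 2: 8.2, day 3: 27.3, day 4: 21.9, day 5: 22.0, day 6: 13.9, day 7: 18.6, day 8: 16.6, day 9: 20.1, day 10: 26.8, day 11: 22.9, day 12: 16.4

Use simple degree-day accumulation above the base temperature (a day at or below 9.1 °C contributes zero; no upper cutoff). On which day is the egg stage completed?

Daily DD above 9.1 °C: 4.4, 0.0, 18.2, 12.8, 12.9, 4.8, 9.5, 7.5, 11.0, 17.7, 13.8, 7.3.
Cumulative: 4.4, 4.4, 22.6, 35.4, 48.3, 53.1, 62.6, 70.1, 81.1, 98.8, 112.6, 119.9.
The total first reaches 84 DD on day 10.

day 10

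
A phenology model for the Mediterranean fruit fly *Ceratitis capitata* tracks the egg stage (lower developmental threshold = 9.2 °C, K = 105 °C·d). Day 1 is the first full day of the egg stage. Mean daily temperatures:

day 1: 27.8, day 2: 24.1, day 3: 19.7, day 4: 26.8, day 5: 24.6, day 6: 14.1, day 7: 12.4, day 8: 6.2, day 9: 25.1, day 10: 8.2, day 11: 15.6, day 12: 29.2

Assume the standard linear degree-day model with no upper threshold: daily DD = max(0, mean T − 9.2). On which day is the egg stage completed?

day 11

Daily DD above 9.2 °C: 18.6, 14.9, 10.5, 17.6, 15.4, 4.9, 3.2, 0.0, 15.9, 0.0, 6.4, 20.0.
Cumulative: 18.6, 33.5, 44.0, 61.6, 77.0, 81.9, 85.1, 85.1, 101.0, 101.0, 107.4, 127.4.
The total first reaches 105 DD on day 11.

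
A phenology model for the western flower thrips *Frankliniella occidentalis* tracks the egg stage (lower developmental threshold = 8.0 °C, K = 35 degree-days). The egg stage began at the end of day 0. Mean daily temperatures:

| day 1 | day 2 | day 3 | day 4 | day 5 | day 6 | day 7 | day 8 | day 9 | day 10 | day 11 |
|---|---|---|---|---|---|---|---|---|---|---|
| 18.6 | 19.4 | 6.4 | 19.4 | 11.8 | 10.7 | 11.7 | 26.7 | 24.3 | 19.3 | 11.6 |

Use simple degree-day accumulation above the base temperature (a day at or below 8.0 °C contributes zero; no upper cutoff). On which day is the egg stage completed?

Daily DD above 8.0 °C: 10.6, 11.4, 0.0, 11.4, 3.8, 2.7, 3.7, 18.7, 16.3, 11.3, 3.6.
Cumulative: 10.6, 22.0, 22.0, 33.4, 37.2, 39.9, 43.6, 62.3, 78.6, 89.9, 93.5.
The total first reaches 35 DD on day 5.

day 5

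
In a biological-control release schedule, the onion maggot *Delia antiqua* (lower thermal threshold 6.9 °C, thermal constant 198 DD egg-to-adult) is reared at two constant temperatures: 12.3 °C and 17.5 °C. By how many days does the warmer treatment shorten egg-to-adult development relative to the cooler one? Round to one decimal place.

18.0 days

At 12.3 °C: 198 / (12.3 − 6.9) = 198 / 5.4 = 36.667 d.
At 17.5 °C: 198 / (17.5 − 6.9) = 198 / 10.6 = 18.679 d.
Difference = |36.667 − 18.679| = 17.987 ≈ 18.0 days.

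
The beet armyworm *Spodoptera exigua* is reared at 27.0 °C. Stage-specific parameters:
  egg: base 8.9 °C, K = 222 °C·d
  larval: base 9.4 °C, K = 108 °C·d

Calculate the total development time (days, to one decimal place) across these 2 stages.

18.4 days

egg: 222 / (27.0 − 8.9) = 222 / 18.1 = 12.265 d.
larval: 108 / (27.0 − 9.4) = 108 / 17.6 = 6.136 d.
Sum = 18.402 ≈ 18.4 days.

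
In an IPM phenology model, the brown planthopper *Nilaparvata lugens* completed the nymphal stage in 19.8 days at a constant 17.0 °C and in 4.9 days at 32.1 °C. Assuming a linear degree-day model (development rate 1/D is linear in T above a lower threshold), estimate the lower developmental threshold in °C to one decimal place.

12.0 °C

Linear rate model ⇒ the product D·(T − T_b) is constant across temperatures.
19.8·(17.0 − T_b) = 4.9·(32.1 − T_b)
T_b = (19.8·17.0 − 4.9·32.1) / (19.8 − 4.9) = 179.31 / 14.9 = 12.034 °C ≈ 12.0 °C.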